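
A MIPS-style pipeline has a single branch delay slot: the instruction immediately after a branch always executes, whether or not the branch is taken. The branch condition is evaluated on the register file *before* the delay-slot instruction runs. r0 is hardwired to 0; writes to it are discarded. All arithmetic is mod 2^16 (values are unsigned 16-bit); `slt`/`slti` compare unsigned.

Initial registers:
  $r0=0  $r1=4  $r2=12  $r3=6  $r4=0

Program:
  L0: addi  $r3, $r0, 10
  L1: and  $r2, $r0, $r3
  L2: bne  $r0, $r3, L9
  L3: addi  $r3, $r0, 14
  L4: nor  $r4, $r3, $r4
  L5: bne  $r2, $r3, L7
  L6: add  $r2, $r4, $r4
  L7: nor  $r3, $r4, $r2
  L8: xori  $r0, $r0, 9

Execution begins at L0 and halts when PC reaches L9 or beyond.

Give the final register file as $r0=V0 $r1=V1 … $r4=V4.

  step pc=0: addi  $r3, $r0, 10  regs=(0,4,12,10,0)
  step pc=1: and  $r2, $r0, $r3  regs=(0,4,0,10,0)
  step pc=2: bne  $r0, $r3, L9  cond=T  regs=(0,4,0,10,0)
  step pc=3: addi  $r3, $r0, 14  regs=(0,4,0,14,0)

$r0=0 $r1=4 $r2=0 $r3=14 $r4=0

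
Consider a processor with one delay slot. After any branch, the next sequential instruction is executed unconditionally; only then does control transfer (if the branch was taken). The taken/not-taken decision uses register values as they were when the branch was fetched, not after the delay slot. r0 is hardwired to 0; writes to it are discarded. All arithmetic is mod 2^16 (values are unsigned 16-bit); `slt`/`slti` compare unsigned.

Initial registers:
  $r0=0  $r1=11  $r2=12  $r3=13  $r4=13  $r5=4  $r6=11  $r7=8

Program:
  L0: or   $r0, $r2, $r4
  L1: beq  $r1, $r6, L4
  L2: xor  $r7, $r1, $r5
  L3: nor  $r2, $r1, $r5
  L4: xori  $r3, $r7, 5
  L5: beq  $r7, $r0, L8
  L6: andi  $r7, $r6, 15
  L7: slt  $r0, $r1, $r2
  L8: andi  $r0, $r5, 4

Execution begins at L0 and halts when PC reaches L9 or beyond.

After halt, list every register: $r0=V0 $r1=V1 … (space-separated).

  step pc=0: or   $r0, $r2, $r4  regs=(0,11,12,13,13,4,11,8)
  step pc=1: beq  $r1, $r6, L4  cond=T  regs=(0,11,12,13,13,4,11,8)
  step pc=2: xor  $r7, $r1, $r5  regs=(0,11,12,13,13,4,11,15)
  step pc=4: xori  $r3, $r7, 5  regs=(0,11,12,10,13,4,11,15)
  step pc=5: beq  $r7, $r0, L8  cond=F  regs=(0,11,12,10,13,4,11,15)
  step pc=6: andi  $r7, $r6, 15  regs=(0,11,12,10,13,4,11,11)
  step pc=7: slt  $r0, $r1, $r2  regs=(0,11,12,10,13,4,11,11)
  step pc=8: andi  $r0, $r5, 4  regs=(0,11,12,10,13,4,11,11)

$r0=0 $r1=11 $r2=12 $r3=10 $r4=13 $r5=4 $r6=11 $r7=11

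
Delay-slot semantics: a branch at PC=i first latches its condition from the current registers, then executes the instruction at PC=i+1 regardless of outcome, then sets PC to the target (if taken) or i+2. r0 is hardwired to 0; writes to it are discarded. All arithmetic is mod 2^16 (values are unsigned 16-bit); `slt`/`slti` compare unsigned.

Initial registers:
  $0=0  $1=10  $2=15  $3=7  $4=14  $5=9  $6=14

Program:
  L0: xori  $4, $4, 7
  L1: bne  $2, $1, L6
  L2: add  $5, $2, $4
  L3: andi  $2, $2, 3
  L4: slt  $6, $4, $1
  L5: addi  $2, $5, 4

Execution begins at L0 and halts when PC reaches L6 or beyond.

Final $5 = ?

[0] xori  $4, $4, 7  →  {$0:0, $1:10, $2:15, $3:7, $4:9, $5:9, $6:14}
[1] bne  $2, $1, L6  →  {$0:0, $1:10, $2:15, $3:7, $4:9, $5:9, $6:14}  ⟨branch taken⟩
[2] add  $5, $2, $4  →  {$0:0, $1:10, $2:15, $3:7, $4:9, $5:24, $6:14}

24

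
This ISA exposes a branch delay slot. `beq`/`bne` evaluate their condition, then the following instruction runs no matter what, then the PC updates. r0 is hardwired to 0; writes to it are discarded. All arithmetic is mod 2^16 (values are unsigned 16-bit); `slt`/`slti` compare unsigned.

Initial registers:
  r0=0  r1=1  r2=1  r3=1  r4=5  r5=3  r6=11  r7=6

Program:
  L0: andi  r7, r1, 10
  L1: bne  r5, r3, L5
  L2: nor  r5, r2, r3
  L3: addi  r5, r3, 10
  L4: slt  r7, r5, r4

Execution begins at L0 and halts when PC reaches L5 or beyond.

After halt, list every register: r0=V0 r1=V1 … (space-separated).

#0 andi  r7, r1, 10 ; 0/1/1/1/5/3/11/0
#1 bne  r5, r3, L5 ; 0/1/1/1/5/3/11/0 ; →target
#2 nor  r5, r2, r3 ; 0/1/1/1/5/65534/11/0

r0=0 r1=1 r2=1 r3=1 r4=5 r5=65534 r6=11 r7=0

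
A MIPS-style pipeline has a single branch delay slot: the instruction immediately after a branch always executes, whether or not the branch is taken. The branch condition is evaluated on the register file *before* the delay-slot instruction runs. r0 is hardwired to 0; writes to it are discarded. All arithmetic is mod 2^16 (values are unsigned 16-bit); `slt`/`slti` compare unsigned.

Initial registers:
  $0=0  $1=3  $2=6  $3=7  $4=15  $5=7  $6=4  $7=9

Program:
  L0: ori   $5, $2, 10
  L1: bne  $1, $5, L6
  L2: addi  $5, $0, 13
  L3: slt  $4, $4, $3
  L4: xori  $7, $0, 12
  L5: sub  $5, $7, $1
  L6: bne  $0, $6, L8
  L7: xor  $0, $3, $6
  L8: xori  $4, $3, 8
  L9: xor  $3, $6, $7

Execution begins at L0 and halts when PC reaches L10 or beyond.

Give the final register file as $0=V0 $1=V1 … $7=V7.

PC=0  ori   $5, $2, 10       | $0=0 $1=3 $2=6 $3=7 $4=15 $5=14 $6=4 $7=9
PC=1  bne  $1, $5, L6        | $0=0 $1=3 $2=6 $3=7 $4=15 $5=14 $6=4 $7=9  [TAKEN]
PC=2  addi  $5, $0, 13       | $0=0 $1=3 $2=6 $3=7 $4=15 $5=13 $6=4 $7=9
PC=6  bne  $0, $6, L8        | $0=0 $1=3 $2=6 $3=7 $4=15 $5=13 $6=4 $7=9  [TAKEN]
PC=7  xor  $0, $3, $6        | $0=0 $1=3 $2=6 $3=7 $4=15 $5=13 $6=4 $7=9
PC=8  xori  $4, $3, 8        | $0=0 $1=3 $2=6 $3=7 $4=15 $5=13 $6=4 $7=9
PC=9  xor  $3, $6, $7        | $0=0 $1=3 $2=6 $3=13 $4=15 $5=13 $6=4 $7=9

$0=0 $1=3 $2=6 $3=13 $4=15 $5=13 $6=4 $7=9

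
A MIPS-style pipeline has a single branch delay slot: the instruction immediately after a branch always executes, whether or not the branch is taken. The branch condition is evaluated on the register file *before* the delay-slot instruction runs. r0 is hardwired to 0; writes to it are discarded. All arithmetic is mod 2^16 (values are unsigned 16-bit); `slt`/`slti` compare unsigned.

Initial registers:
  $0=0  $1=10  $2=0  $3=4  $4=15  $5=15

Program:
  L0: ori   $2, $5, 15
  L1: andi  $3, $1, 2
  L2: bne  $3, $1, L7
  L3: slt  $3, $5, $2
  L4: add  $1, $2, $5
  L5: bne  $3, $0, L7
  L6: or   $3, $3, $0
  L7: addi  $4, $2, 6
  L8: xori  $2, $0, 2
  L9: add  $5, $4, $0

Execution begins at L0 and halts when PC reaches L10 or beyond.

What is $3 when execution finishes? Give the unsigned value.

#0 ori   $2, $5, 15 ; 0/10/15/4/15/15
#1 andi  $3, $1, 2 ; 0/10/15/2/15/15
#2 bne  $3, $1, L7 ; 0/10/15/2/15/15 ; →target
#3 slt  $3, $5, $2 ; 0/10/15/0/15/15
#7 addi  $4, $2, 6 ; 0/10/15/0/21/15
#8 xori  $2, $0, 2 ; 0/10/2/0/21/15
#9 add  $5, $4, $0 ; 0/10/2/0/21/21

0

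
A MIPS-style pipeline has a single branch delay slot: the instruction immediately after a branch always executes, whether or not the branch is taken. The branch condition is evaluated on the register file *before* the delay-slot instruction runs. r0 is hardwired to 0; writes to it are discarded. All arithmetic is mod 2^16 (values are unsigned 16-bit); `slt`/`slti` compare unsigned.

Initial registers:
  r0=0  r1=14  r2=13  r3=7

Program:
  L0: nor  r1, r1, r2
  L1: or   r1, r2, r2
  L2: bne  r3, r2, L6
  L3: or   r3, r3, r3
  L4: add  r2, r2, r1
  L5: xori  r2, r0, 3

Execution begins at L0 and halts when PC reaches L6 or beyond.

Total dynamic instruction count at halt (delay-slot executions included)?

4

PC=0  nor  r1, r1, r2        | r0=0 r1=65520 r2=13 r3=7
PC=1  or   r1, r2, r2        | r0=0 r1=13 r2=13 r3=7
PC=2  bne  r3, r2, L6        | r0=0 r1=13 r2=13 r3=7  [TAKEN]
PC=3  or   r3, r3, r3        | r0=0 r1=13 r2=13 r3=7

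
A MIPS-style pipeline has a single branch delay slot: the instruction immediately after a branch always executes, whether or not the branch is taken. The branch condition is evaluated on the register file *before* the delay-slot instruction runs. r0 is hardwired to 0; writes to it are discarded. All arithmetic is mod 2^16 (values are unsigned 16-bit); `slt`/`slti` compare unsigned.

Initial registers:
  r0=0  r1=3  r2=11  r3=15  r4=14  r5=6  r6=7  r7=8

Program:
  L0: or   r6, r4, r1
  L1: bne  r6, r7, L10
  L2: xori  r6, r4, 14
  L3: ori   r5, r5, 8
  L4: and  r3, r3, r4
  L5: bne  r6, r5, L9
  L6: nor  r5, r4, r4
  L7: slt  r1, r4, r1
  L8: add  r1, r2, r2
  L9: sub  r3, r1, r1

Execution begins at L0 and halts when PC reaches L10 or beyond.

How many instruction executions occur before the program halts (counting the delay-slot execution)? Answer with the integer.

[0] or   r6, r4, r1  →  {r0:0, r1:3, r2:11, r3:15, r4:14, r5:6, r6:15, r7:8}
[1] bne  r6, r7, L10  →  {r0:0, r1:3, r2:11, r3:15, r4:14, r5:6, r6:15, r7:8}  ⟨branch taken⟩
[2] xori  r6, r4, 14  →  {r0:0, r1:3, r2:11, r3:15, r4:14, r5:6, r6:0, r7:8}

3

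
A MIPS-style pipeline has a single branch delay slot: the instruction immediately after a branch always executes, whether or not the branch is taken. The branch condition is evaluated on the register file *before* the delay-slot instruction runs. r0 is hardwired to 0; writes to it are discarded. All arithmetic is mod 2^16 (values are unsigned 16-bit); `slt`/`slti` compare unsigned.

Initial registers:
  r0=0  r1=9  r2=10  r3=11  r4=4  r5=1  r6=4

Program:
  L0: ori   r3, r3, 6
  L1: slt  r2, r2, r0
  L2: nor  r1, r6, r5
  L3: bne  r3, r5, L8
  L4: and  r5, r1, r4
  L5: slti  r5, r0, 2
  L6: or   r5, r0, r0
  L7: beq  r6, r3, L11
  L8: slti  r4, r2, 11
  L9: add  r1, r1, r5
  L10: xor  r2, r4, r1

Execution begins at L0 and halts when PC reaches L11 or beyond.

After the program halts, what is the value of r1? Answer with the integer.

  step pc=0: ori   r3, r3, 6  regs=(0,9,10,15,4,1,4)
  step pc=1: slt  r2, r2, r0  regs=(0,9,0,15,4,1,4)
  step pc=2: nor  r1, r6, r5  regs=(0,65530,0,15,4,1,4)
  step pc=3: bne  r3, r5, L8  cond=T  regs=(0,65530,0,15,4,1,4)
  step pc=4: and  r5, r1, r4  regs=(0,65530,0,15,4,0,4)
  step pc=8: slti  r4, r2, 11  regs=(0,65530,0,15,1,0,4)
  step pc=9: add  r1, r1, r5  regs=(0,65530,0,15,1,0,4)
  step pc=10: xor  r2, r4, r1  regs=(0,65530,65531,15,1,0,4)

65530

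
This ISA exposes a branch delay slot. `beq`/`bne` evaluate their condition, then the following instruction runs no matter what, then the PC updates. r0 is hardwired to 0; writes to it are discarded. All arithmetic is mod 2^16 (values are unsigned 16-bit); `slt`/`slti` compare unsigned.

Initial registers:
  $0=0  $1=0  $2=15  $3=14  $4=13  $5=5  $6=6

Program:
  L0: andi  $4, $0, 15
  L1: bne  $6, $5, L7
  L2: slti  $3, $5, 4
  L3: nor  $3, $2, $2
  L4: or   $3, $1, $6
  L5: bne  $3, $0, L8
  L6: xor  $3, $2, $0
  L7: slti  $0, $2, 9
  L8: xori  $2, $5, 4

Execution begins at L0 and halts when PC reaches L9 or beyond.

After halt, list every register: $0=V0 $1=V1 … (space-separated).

[0] andi  $4, $0, 15  →  {$0:0, $1:0, $2:15, $3:14, $4:0, $5:5, $6:6}
[1] bne  $6, $5, L7  →  {$0:0, $1:0, $2:15, $3:14, $4:0, $5:5, $6:6}  ⟨branch taken⟩
[2] slti  $3, $5, 4  →  {$0:0, $1:0, $2:15, $3:0, $4:0, $5:5, $6:6}
[7] slti  $0, $2, 9  →  {$0:0, $1:0, $2:15, $3:0, $4:0, $5:5, $6:6}
[8] xori  $2, $5, 4  →  {$0:0, $1:0, $2:1, $3:0, $4:0, $5:5, $6:6}

$0=0 $1=0 $2=1 $3=0 $4=0 $5=5 $6=6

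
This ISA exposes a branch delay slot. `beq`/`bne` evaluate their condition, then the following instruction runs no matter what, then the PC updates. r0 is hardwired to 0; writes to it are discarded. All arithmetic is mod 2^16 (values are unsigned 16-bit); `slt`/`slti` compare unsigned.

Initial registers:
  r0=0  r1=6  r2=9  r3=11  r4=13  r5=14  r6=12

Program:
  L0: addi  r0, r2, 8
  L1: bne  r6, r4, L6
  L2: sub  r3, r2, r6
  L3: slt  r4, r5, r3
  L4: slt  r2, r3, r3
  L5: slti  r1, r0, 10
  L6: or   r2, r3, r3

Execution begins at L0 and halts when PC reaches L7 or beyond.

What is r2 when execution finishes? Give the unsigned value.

  step pc=0: addi  r0, r2, 8  regs=(0,6,9,11,13,14,12)
  step pc=1: bne  r6, r4, L6  cond=T  regs=(0,6,9,11,13,14,12)
  step pc=2: sub  r3, r2, r6  regs=(0,6,9,65533,13,14,12)
  step pc=6: or   r2, r3, r3  regs=(0,6,65533,65533,13,14,12)

65533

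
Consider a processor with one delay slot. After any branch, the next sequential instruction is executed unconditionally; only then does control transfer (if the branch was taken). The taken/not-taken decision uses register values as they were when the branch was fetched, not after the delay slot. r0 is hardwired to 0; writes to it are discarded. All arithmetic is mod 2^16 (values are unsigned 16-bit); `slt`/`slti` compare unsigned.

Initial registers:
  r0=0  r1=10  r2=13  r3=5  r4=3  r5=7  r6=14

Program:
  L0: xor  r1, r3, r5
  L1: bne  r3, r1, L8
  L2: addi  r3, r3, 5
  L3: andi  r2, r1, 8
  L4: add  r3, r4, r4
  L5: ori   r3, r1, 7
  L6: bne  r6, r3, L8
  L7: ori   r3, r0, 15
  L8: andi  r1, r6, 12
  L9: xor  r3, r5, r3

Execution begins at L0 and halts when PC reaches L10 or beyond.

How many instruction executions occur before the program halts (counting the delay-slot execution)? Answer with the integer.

[0] xor  r1, r3, r5  →  {r0:0, r1:2, r2:13, r3:5, r4:3, r5:7, r6:14}
[1] bne  r3, r1, L8  →  {r0:0, r1:2, r2:13, r3:5, r4:3, r5:7, r6:14}  ⟨branch taken⟩
[2] addi  r3, r3, 5  →  {r0:0, r1:2, r2:13, r3:10, r4:3, r5:7, r6:14}
[8] andi  r1, r6, 12  →  {r0:0, r1:12, r2:13, r3:10, r4:3, r5:7, r6:14}
[9] xor  r3, r5, r3  →  {r0:0, r1:12, r2:13, r3:13, r4:3, r5:7, r6:14}

5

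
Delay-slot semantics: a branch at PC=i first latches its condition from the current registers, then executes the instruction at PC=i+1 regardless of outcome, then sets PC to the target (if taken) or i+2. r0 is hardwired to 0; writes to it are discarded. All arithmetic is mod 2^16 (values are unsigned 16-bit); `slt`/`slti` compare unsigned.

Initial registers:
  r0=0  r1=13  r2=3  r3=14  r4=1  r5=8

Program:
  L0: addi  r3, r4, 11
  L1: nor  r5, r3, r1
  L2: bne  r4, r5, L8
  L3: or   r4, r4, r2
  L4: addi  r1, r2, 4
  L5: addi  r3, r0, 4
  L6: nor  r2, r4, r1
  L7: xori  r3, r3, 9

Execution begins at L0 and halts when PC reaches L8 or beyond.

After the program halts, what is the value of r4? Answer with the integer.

#0 addi  r3, r4, 11 ; 0/13/3/12/1/8
#1 nor  r5, r3, r1 ; 0/13/3/12/1/65522
#2 bne  r4, r5, L8 ; 0/13/3/12/1/65522 ; →target
#3 or   r4, r4, r2 ; 0/13/3/12/3/65522

3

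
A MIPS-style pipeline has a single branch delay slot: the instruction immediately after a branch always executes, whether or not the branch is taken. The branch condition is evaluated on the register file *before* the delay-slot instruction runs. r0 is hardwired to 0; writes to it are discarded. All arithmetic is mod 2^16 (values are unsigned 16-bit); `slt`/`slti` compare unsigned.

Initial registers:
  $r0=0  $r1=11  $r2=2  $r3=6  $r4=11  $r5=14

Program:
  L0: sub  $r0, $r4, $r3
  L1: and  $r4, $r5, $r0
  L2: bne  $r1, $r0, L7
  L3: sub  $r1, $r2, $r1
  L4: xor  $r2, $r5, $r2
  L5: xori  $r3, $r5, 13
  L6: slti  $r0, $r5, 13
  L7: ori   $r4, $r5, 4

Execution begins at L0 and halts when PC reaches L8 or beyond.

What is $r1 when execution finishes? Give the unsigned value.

65527

#0 sub  $r0, $r4, $r3 ; 0/11/2/6/11/14
#1 and  $r4, $r5, $r0 ; 0/11/2/6/0/14
#2 bne  $r1, $r0, L7 ; 0/11/2/6/0/14 ; →target
#3 sub  $r1, $r2, $r1 ; 0/65527/2/6/0/14
#7 ori   $r4, $r5, 4 ; 0/65527/2/6/14/14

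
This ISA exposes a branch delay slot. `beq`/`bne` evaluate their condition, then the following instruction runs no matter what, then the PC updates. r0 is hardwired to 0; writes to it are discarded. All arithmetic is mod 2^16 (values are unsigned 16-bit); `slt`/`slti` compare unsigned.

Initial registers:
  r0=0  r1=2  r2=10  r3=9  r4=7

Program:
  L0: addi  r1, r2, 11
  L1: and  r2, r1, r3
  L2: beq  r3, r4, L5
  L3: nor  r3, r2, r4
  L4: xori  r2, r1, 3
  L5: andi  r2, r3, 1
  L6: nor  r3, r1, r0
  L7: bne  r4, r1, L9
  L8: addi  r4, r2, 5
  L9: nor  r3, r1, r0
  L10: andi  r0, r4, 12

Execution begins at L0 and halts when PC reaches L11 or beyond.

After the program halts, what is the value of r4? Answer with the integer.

PC=0  addi  r1, r2, 11       | r0=0 r1=21 r2=10 r3=9 r4=7
PC=1  and  r2, r1, r3        | r0=0 r1=21 r2=1 r3=9 r4=7
PC=2  beq  r3, r4, L5        | r0=0 r1=21 r2=1 r3=9 r4=7  [not taken]
PC=3  nor  r3, r2, r4        | r0=0 r1=21 r2=1 r3=65528 r4=7
PC=4  xori  r2, r1, 3        | r0=0 r1=21 r2=22 r3=65528 r4=7
PC=5  andi  r2, r3, 1        | r0=0 r1=21 r2=0 r3=65528 r4=7
PC=6  nor  r3, r1, r0        | r0=0 r1=21 r2=0 r3=65514 r4=7
PC=7  bne  r4, r1, L9        | r0=0 r1=21 r2=0 r3=65514 r4=7  [TAKEN]
PC=8  addi  r4, r2, 5        | r0=0 r1=21 r2=0 r3=65514 r4=5
PC=9  nor  r3, r1, r0        | r0=0 r1=21 r2=0 r3=65514 r4=5
PC=10 andi  r0, r4, 12       | r0=0 r1=21 r2=0 r3=65514 r4=5

5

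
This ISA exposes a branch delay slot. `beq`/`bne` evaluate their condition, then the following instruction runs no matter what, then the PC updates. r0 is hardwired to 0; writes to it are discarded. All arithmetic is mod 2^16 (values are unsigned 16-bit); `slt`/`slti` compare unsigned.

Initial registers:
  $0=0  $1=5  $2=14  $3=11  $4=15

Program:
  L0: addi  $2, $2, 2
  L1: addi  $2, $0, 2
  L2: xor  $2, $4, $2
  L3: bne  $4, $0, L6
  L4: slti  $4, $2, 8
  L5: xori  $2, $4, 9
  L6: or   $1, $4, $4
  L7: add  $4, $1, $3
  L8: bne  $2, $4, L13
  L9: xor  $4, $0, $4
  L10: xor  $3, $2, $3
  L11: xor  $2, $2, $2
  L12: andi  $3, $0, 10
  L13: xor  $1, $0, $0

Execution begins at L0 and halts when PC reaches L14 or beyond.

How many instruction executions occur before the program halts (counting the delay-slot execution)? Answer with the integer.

10

PC=0  addi  $2, $2, 2        | $0=0 $1=5 $2=16 $3=11 $4=15
PC=1  addi  $2, $0, 2        | $0=0 $1=5 $2=2 $3=11 $4=15
PC=2  xor  $2, $4, $2        | $0=0 $1=5 $2=13 $3=11 $4=15
PC=3  bne  $4, $0, L6        | $0=0 $1=5 $2=13 $3=11 $4=15  [TAKEN]
PC=4  slti  $4, $2, 8        | $0=0 $1=5 $2=13 $3=11 $4=0
PC=6  or   $1, $4, $4        | $0=0 $1=0 $2=13 $3=11 $4=0
PC=7  add  $4, $1, $3        | $0=0 $1=0 $2=13 $3=11 $4=11
PC=8  bne  $2, $4, L13       | $0=0 $1=0 $2=13 $3=11 $4=11  [TAKEN]
PC=9  xor  $4, $0, $4        | $0=0 $1=0 $2=13 $3=11 $4=11
PC=13 xor  $1, $0, $0        | $0=0 $1=0 $2=13 $3=11 $4=11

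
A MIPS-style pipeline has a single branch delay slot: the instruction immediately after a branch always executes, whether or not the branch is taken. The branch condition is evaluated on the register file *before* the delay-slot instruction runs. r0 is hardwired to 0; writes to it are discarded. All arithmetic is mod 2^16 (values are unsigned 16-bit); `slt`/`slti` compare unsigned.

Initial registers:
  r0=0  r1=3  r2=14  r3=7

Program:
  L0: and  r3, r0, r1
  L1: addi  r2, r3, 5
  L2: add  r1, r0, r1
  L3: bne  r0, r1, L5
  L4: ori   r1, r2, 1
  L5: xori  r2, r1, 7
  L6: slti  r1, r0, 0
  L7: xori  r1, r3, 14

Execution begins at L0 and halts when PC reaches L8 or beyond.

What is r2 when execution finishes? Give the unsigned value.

2

[0] and  r3, r0, r1  →  {r0:0, r1:3, r2:14, r3:0}
[1] addi  r2, r3, 5  →  {r0:0, r1:3, r2:5, r3:0}
[2] add  r1, r0, r1  →  {r0:0, r1:3, r2:5, r3:0}
[3] bne  r0, r1, L5  →  {r0:0, r1:3, r2:5, r3:0}  ⟨branch taken⟩
[4] ori   r1, r2, 1  →  {r0:0, r1:5, r2:5, r3:0}
[5] xori  r2, r1, 7  →  {r0:0, r1:5, r2:2, r3:0}
[6] slti  r1, r0, 0  →  {r0:0, r1:0, r2:2, r3:0}
[7] xori  r1, r3, 14  →  {r0:0, r1:14, r2:2, r3:0}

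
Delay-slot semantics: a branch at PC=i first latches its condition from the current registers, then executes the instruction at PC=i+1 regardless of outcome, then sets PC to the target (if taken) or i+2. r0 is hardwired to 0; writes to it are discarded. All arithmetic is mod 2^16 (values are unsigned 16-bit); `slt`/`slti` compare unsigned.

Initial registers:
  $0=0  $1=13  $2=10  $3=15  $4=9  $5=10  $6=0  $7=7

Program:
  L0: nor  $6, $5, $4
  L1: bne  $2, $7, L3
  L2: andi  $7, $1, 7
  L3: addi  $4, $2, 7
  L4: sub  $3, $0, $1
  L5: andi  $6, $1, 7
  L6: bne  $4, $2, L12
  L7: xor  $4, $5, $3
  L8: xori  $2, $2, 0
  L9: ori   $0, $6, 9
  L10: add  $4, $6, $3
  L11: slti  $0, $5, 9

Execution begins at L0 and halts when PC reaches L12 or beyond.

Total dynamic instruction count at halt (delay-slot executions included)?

[0] nor  $6, $5, $4  →  {$0:0, $1:13, $2:10, $3:15, $4:9, $5:10, $6:65524, $7:7}
[1] bne  $2, $7, L3  →  {$0:0, $1:13, $2:10, $3:15, $4:9, $5:10, $6:65524, $7:7}  ⟨branch taken⟩
[2] andi  $7, $1, 7  →  {$0:0, $1:13, $2:10, $3:15, $4:9, $5:10, $6:65524, $7:5}
[3] addi  $4, $2, 7  →  {$0:0, $1:13, $2:10, $3:15, $4:17, $5:10, $6:65524, $7:5}
[4] sub  $3, $0, $1  →  {$0:0, $1:13, $2:10, $3:65523, $4:17, $5:10, $6:65524, $7:5}
[5] andi  $6, $1, 7  →  {$0:0, $1:13, $2:10, $3:65523, $4:17, $5:10, $6:5, $7:5}
[6] bne  $4, $2, L12  →  {$0:0, $1:13, $2:10, $3:65523, $4:17, $5:10, $6:5, $7:5}  ⟨branch taken⟩
[7] xor  $4, $5, $3  →  {$0:0, $1:13, $2:10, $3:65523, $4:65529, $5:10, $6:5, $7:5}

8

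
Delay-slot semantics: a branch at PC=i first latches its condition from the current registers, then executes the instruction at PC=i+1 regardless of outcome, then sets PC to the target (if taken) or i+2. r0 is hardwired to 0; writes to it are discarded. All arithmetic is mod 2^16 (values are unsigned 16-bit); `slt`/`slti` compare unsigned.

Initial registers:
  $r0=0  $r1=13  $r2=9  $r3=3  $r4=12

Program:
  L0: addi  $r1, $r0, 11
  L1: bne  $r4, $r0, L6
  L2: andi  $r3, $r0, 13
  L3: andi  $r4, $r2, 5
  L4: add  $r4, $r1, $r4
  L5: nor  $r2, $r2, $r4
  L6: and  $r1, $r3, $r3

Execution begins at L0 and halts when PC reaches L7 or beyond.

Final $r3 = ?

0

  step pc=0: addi  $r1, $r0, 11  regs=(0,11,9,3,12)
  step pc=1: bne  $r4, $r0, L6  cond=T  regs=(0,11,9,3,12)
  step pc=2: andi  $r3, $r0, 13  regs=(0,11,9,0,12)
  step pc=6: and  $r1, $r3, $r3  regs=(0,0,9,0,12)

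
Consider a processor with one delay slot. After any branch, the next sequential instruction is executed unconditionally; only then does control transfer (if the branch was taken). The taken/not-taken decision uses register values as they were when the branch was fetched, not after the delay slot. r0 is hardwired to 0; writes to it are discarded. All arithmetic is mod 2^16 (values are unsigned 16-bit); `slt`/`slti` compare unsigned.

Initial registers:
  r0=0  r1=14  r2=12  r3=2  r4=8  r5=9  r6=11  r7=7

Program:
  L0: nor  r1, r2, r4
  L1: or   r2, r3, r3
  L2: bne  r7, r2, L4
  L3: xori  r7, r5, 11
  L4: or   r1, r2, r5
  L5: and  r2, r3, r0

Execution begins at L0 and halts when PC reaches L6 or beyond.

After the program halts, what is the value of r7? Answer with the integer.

  step pc=0: nor  r1, r2, r4  regs=(0,65523,12,2,8,9,11,7)
  step pc=1: or   r2, r3, r3  regs=(0,65523,2,2,8,9,11,7)
  step pc=2: bne  r7, r2, L4  cond=T  regs=(0,65523,2,2,8,9,11,7)
  step pc=3: xori  r7, r5, 11  regs=(0,65523,2,2,8,9,11,2)
  step pc=4: or   r1, r2, r5  regs=(0,11,2,2,8,9,11,2)
  step pc=5: and  r2, r3, r0  regs=(0,11,0,2,8,9,11,2)

2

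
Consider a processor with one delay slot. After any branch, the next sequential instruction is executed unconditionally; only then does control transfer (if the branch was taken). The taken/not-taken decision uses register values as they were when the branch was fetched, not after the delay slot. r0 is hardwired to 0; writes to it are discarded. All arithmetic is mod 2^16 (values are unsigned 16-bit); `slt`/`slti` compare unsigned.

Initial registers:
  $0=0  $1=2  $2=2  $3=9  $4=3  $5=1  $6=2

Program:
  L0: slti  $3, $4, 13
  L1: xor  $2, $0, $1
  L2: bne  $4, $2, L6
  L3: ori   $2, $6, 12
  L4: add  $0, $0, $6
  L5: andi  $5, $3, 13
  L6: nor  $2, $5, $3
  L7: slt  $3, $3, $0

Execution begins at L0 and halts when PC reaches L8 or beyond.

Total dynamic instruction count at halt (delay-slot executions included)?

6

  step pc=0: slti  $3, $4, 13  regs=(0,2,2,1,3,1,2)
  step pc=1: xor  $2, $0, $1  regs=(0,2,2,1,3,1,2)
  step pc=2: bne  $4, $2, L6  cond=T  regs=(0,2,2,1,3,1,2)
  step pc=3: ori   $2, $6, 12  regs=(0,2,14,1,3,1,2)
  step pc=6: nor  $2, $5, $3  regs=(0,2,65534,1,3,1,2)
  step pc=7: slt  $3, $3, $0  regs=(0,2,65534,0,3,1,2)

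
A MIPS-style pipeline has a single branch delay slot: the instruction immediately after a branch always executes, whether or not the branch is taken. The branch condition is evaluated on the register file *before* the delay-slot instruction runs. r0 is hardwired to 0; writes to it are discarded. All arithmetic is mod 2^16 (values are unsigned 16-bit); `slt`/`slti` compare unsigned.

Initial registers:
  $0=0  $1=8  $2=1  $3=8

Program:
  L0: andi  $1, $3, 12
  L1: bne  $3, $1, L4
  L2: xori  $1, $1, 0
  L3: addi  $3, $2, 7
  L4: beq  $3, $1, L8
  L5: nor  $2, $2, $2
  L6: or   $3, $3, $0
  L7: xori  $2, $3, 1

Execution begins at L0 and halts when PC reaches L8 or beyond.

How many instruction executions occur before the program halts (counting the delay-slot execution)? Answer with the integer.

PC=0  andi  $1, $3, 12       | $0=0 $1=8 $2=1 $3=8
PC=1  bne  $3, $1, L4        | $0=0 $1=8 $2=1 $3=8  [not taken]
PC=2  xori  $1, $1, 0        | $0=0 $1=8 $2=1 $3=8
PC=3  addi  $3, $2, 7        | $0=0 $1=8 $2=1 $3=8
PC=4  beq  $3, $1, L8        | $0=0 $1=8 $2=1 $3=8  [TAKEN]
PC=5  nor  $2, $2, $2        | $0=0 $1=8 $2=65534 $3=8

6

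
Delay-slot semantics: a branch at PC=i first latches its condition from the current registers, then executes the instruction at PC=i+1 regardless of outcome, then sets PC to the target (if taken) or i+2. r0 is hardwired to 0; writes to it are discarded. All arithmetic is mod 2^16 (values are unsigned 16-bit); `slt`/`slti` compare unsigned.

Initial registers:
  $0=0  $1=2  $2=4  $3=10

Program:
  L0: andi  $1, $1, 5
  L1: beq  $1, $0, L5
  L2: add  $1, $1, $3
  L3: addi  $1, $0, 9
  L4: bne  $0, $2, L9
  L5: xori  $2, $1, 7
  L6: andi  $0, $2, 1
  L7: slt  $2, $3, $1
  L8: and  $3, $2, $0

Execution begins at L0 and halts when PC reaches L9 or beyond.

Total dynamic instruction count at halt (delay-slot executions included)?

7

  step pc=0: andi  $1, $1, 5  regs=(0,0,4,10)
  step pc=1: beq  $1, $0, L5  cond=T  regs=(0,0,4,10)
  step pc=2: add  $1, $1, $3  regs=(0,10,4,10)
  step pc=5: xori  $2, $1, 7  regs=(0,10,13,10)
  step pc=6: andi  $0, $2, 1  regs=(0,10,13,10)
  step pc=7: slt  $2, $3, $1  regs=(0,10,0,10)
  step pc=8: and  $3, $2, $0  regs=(0,10,0,0)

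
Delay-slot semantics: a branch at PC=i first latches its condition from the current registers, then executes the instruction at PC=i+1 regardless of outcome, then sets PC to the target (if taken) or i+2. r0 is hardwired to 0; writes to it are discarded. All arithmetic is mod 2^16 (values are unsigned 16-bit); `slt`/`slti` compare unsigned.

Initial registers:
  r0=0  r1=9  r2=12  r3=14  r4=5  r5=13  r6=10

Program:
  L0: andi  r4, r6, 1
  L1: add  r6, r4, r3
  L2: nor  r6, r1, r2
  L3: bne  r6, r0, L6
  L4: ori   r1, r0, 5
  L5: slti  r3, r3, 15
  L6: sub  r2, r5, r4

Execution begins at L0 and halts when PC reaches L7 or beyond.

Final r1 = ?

[0] andi  r4, r6, 1  →  {r0:0, r1:9, r2:12, r3:14, r4:0, r5:13, r6:10}
[1] add  r6, r4, r3  →  {r0:0, r1:9, r2:12, r3:14, r4:0, r5:13, r6:14}
[2] nor  r6, r1, r2  →  {r0:0, r1:9, r2:12, r3:14, r4:0, r5:13, r6:65522}
[3] bne  r6, r0, L6  →  {r0:0, r1:9, r2:12, r3:14, r4:0, r5:13, r6:65522}  ⟨branch taken⟩
[4] ori   r1, r0, 5  →  {r0:0, r1:5, r2:12, r3:14, r4:0, r5:13, r6:65522}
[6] sub  r2, r5, r4  →  {r0:0, r1:5, r2:13, r3:14, r4:0, r5:13, r6:65522}

5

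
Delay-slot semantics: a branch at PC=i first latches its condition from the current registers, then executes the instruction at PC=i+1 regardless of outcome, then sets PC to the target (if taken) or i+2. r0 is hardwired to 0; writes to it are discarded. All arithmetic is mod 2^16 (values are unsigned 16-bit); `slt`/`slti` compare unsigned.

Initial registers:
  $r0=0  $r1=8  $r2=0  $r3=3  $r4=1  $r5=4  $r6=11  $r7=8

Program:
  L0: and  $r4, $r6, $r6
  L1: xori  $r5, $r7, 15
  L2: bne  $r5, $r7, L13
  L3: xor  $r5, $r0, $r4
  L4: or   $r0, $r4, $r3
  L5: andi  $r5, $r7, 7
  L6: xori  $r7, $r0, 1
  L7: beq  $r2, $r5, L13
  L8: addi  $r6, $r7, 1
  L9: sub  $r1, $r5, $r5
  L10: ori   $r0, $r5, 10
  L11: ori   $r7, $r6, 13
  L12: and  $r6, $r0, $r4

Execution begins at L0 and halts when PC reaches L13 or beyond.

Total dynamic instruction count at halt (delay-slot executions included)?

4

[0] and  $r4, $r6, $r6  →  {$r0:0, $r1:8, $r2:0, $r3:3, $r4:11, $r5:4, $r6:11, $r7:8}
[1] xori  $r5, $r7, 15  →  {$r0:0, $r1:8, $r2:0, $r3:3, $r4:11, $r5:7, $r6:11, $r7:8}
[2] bne  $r5, $r7, L13  →  {$r0:0, $r1:8, $r2:0, $r3:3, $r4:11, $r5:7, $r6:11, $r7:8}  ⟨branch taken⟩
[3] xor  $r5, $r0, $r4  →  {$r0:0, $r1:8, $r2:0, $r3:3, $r4:11, $r5:11, $r6:11, $r7:8}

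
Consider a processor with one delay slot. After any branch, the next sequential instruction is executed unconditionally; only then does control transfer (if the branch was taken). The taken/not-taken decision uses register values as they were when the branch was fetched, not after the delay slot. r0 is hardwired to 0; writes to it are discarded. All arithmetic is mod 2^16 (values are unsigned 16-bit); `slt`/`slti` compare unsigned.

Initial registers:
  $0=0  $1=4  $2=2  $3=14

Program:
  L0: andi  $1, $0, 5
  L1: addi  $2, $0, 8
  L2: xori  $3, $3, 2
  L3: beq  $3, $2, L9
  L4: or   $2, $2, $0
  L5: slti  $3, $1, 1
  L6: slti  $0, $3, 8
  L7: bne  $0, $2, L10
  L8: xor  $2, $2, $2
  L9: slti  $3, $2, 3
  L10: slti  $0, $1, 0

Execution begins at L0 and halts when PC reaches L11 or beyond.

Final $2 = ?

0

#0 andi  $1, $0, 5 ; 0/0/2/14
#1 addi  $2, $0, 8 ; 0/0/8/14
#2 xori  $3, $3, 2 ; 0/0/8/12
#3 beq  $3, $2, L9 ; 0/0/8/12 ; →fallthru
#4 or   $2, $2, $0 ; 0/0/8/12
#5 slti  $3, $1, 1 ; 0/0/8/1
#6 slti  $0, $3, 8 ; 0/0/8/1
#7 bne  $0, $2, L10 ; 0/0/8/1 ; →target
#8 xor  $2, $2, $2 ; 0/0/0/1
#10 slti  $0, $1, 0 ; 0/0/0/1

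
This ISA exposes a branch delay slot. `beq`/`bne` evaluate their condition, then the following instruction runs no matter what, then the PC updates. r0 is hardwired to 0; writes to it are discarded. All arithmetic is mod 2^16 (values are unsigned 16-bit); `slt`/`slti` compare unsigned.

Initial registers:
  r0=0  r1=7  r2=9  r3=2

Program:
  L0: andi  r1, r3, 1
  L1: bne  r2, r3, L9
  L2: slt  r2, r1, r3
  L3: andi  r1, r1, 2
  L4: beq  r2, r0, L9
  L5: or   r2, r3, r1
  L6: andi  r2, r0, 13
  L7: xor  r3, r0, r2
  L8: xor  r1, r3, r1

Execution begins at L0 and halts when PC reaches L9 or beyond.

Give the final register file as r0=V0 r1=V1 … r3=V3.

PC=0  andi  r1, r3, 1        | r0=0 r1=0 r2=9 r3=2
PC=1  bne  r2, r3, L9        | r0=0 r1=0 r2=9 r3=2  [TAKEN]
PC=2  slt  r2, r1, r3        | r0=0 r1=0 r2=1 r3=2

r0=0 r1=0 r2=1 r3=2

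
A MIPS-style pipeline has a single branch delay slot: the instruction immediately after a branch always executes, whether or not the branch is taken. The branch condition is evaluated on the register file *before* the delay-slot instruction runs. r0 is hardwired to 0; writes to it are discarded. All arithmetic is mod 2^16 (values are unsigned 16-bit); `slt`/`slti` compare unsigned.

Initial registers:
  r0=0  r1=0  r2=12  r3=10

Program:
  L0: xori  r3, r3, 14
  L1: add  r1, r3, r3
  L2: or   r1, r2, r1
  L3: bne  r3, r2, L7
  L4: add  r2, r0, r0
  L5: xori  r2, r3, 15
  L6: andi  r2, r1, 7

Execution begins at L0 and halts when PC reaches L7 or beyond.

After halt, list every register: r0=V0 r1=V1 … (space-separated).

r0=0 r1=12 r2=0 r3=4

#0 xori  r3, r3, 14 ; 0/0/12/4
#1 add  r1, r3, r3 ; 0/8/12/4
#2 or   r1, r2, r1 ; 0/12/12/4
#3 bne  r3, r2, L7 ; 0/12/12/4 ; →target
#4 add  r2, r0, r0 ; 0/12/0/4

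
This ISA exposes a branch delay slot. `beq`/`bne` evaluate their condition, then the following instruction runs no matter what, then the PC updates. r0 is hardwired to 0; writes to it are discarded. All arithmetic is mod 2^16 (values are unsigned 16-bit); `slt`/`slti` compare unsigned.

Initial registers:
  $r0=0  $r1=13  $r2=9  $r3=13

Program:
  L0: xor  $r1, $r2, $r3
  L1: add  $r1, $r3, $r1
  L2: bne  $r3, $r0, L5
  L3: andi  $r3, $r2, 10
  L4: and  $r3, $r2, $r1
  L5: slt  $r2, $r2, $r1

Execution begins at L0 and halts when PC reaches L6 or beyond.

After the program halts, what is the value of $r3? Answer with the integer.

8

  step pc=0: xor  $r1, $r2, $r3  regs=(0,4,9,13)
  step pc=1: add  $r1, $r3, $r1  regs=(0,17,9,13)
  step pc=2: bne  $r3, $r0, L5  cond=T  regs=(0,17,9,13)
  step pc=3: andi  $r3, $r2, 10  regs=(0,17,9,8)
  step pc=5: slt  $r2, $r2, $r1  regs=(0,17,1,8)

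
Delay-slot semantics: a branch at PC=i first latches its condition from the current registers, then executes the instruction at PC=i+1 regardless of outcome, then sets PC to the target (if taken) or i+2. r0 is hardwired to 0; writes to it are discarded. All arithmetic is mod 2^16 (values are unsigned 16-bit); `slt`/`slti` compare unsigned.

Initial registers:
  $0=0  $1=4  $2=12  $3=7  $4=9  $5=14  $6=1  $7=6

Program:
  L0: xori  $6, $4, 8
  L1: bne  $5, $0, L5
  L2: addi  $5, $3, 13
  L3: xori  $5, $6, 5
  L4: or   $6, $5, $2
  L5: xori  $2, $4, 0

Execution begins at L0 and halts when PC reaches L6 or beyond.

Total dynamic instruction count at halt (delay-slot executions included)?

4

PC=0  xori  $6, $4, 8        | $0=0 $1=4 $2=12 $3=7 $4=9 $5=14 $6=1 $7=6
PC=1  bne  $5, $0, L5        | $0=0 $1=4 $2=12 $3=7 $4=9 $5=14 $6=1 $7=6  [TAKEN]
PC=2  addi  $5, $3, 13       | $0=0 $1=4 $2=12 $3=7 $4=9 $5=20 $6=1 $7=6
PC=5  xori  $2, $4, 0        | $0=0 $1=4 $2=9 $3=7 $4=9 $5=20 $6=1 $7=6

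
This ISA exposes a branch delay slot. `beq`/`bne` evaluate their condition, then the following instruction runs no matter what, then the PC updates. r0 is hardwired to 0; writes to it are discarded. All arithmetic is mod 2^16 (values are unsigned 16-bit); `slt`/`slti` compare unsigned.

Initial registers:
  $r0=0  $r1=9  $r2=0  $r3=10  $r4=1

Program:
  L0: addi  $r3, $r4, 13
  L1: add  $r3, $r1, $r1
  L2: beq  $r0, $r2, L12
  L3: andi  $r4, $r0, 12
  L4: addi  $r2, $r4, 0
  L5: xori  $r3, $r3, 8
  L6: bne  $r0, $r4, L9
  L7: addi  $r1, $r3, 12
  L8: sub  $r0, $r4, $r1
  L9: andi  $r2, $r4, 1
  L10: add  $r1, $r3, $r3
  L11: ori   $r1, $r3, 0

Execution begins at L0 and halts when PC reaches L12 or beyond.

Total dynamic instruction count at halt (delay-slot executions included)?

[0] addi  $r3, $r4, 13  →  {$r0:0, $r1:9, $r2:0, $r3:14, $r4:1}
[1] add  $r3, $r1, $r1  →  {$r0:0, $r1:9, $r2:0, $r3:18, $r4:1}
[2] beq  $r0, $r2, L12  →  {$r0:0, $r1:9, $r2:0, $r3:18, $r4:1}  ⟨branch taken⟩
[3] andi  $r4, $r0, 12  →  {$r0:0, $r1:9, $r2:0, $r3:18, $r4:0}

4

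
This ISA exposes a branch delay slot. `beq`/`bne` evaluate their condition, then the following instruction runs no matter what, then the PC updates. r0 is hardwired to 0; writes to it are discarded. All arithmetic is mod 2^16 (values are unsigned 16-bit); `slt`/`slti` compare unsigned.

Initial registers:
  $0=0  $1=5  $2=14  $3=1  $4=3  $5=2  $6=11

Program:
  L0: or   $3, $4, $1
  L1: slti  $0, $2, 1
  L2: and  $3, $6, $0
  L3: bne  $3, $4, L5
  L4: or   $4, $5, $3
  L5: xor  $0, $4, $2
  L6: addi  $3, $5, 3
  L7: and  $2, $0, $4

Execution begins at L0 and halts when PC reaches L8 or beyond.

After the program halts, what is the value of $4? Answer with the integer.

#0 or   $3, $4, $1 ; 0/5/14/7/3/2/11
#1 slti  $0, $2, 1 ; 0/5/14/7/3/2/11
#2 and  $3, $6, $0 ; 0/5/14/0/3/2/11
#3 bne  $3, $4, L5 ; 0/5/14/0/3/2/11 ; →target
#4 or   $4, $5, $3 ; 0/5/14/0/2/2/11
#5 xor  $0, $4, $2 ; 0/5/14/0/2/2/11
#6 addi  $3, $5, 3 ; 0/5/14/5/2/2/11
#7 and  $2, $0, $4 ; 0/5/0/5/2/2/11

2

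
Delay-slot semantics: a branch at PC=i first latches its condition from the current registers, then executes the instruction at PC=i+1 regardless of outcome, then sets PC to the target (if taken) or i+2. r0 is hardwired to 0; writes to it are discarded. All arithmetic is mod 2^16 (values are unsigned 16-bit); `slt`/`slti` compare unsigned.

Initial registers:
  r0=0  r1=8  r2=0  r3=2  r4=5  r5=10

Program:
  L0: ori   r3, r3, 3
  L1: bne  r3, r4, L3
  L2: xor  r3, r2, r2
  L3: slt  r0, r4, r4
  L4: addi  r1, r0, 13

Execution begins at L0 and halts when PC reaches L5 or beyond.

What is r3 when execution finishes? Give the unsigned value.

  step pc=0: ori   r3, r3, 3  regs=(0,8,0,3,5,10)
  step pc=1: bne  r3, r4, L3  cond=T  regs=(0,8,0,3,5,10)
  step pc=2: xor  r3, r2, r2  regs=(0,8,0,0,5,10)
  step pc=3: slt  r0, r4, r4  regs=(0,8,0,0,5,10)
  step pc=4: addi  r1, r0, 13  regs=(0,13,0,0,5,10)

0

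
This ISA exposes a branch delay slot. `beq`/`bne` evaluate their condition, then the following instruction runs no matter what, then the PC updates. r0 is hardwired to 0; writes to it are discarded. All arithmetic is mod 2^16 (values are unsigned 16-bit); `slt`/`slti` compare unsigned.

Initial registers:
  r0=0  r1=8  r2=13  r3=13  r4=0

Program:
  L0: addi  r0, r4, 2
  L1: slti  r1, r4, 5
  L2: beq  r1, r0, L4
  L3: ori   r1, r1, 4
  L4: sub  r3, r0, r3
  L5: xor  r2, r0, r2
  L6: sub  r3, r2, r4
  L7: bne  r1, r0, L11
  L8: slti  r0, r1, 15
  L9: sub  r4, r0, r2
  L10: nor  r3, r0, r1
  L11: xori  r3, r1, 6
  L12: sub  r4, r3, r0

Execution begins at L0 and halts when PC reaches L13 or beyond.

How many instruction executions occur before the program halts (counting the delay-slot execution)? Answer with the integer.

[0] addi  r0, r4, 2  →  {r0:0, r1:8, r2:13, r3:13, r4:0}
[1] slti  r1, r4, 5  →  {r0:0, r1:1, r2:13, r3:13, r4:0}
[2] beq  r1, r0, L4  →  {r0:0, r1:1, r2:13, r3:13, r4:0}  ⟨branch fallthrough⟩
[3] ori   r1, r1, 4  →  {r0:0, r1:5, r2:13, r3:13, r4:0}
[4] sub  r3, r0, r3  →  {r0:0, r1:5, r2:13, r3:65523, r4:0}
[5] xor  r2, r0, r2  →  {r0:0, r1:5, r2:13, r3:65523, r4:0}
[6] sub  r3, r2, r4  →  {r0:0, r1:5, r2:13, r3:13, r4:0}
[7] bne  r1, r0, L11  →  {r0:0, r1:5, r2:13, r3:13, r4:0}  ⟨branch taken⟩
[8] slti  r0, r1, 15  →  {r0:0, r1:5, r2:13, r3:13, r4:0}
[11] xori  r3, r1, 6  →  {r0:0, r1:5, r2:13, r3:3, r4:0}
[12] sub  r4, r3, r0  →  {r0:0, r1:5, r2:13, r3:3, r4:3}

11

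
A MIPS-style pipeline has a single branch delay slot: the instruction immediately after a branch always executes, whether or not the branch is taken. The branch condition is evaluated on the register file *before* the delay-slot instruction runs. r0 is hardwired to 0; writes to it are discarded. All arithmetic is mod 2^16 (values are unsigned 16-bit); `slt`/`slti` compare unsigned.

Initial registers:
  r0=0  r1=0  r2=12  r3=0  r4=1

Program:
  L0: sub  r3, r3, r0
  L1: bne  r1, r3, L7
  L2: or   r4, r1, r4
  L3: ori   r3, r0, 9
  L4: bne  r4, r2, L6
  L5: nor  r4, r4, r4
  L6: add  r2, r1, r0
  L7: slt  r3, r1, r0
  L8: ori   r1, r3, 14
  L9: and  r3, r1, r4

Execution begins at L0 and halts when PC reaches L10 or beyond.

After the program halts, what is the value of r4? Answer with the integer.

65534

#0 sub  r3, r3, r0 ; 0/0/12/0/1
#1 bne  r1, r3, L7 ; 0/0/12/0/1 ; →fallthru
#2 or   r4, r1, r4 ; 0/0/12/0/1
#3 ori   r3, r0, 9 ; 0/0/12/9/1
#4 bne  r4, r2, L6 ; 0/0/12/9/1 ; →target
#5 nor  r4, r4, r4 ; 0/0/12/9/65534
#6 add  r2, r1, r0 ; 0/0/0/9/65534
#7 slt  r3, r1, r0 ; 0/0/0/0/65534
#8 ori   r1, r3, 14 ; 0/14/0/0/65534
#9 and  r3, r1, r4 ; 0/14/0/14/65534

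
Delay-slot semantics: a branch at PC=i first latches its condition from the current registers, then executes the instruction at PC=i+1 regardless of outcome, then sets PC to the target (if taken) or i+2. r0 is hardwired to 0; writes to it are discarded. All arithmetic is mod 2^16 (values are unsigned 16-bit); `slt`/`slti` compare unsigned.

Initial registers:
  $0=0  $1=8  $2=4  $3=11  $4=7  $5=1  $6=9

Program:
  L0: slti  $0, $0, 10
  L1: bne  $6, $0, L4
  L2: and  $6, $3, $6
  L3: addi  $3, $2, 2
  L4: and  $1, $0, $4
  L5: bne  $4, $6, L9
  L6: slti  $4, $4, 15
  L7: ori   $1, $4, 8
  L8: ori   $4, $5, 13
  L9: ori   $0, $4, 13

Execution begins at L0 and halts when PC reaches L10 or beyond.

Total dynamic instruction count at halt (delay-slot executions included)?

[0] slti  $0, $0, 10  →  {$0:0, $1:8, $2:4, $3:11, $4:7, $5:1, $6:9}
[1] bne  $6, $0, L4  →  {$0:0, $1:8, $2:4, $3:11, $4:7, $5:1, $6:9}  ⟨branch taken⟩
[2] and  $6, $3, $6  →  {$0:0, $1:8, $2:4, $3:11, $4:7, $5:1, $6:9}
[4] and  $1, $0, $4  →  {$0:0, $1:0, $2:4, $3:11, $4:7, $5:1, $6:9}
[5] bne  $4, $6, L9  →  {$0:0, $1:0, $2:4, $3:11, $4:7, $5:1, $6:9}  ⟨branch taken⟩
[6] slti  $4, $4, 15  →  {$0:0, $1:0, $2:4, $3:11, $4:1, $5:1, $6:9}
[9] ori   $0, $4, 13  →  {$0:0, $1:0, $2:4, $3:11, $4:1, $5:1, $6:9}

7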